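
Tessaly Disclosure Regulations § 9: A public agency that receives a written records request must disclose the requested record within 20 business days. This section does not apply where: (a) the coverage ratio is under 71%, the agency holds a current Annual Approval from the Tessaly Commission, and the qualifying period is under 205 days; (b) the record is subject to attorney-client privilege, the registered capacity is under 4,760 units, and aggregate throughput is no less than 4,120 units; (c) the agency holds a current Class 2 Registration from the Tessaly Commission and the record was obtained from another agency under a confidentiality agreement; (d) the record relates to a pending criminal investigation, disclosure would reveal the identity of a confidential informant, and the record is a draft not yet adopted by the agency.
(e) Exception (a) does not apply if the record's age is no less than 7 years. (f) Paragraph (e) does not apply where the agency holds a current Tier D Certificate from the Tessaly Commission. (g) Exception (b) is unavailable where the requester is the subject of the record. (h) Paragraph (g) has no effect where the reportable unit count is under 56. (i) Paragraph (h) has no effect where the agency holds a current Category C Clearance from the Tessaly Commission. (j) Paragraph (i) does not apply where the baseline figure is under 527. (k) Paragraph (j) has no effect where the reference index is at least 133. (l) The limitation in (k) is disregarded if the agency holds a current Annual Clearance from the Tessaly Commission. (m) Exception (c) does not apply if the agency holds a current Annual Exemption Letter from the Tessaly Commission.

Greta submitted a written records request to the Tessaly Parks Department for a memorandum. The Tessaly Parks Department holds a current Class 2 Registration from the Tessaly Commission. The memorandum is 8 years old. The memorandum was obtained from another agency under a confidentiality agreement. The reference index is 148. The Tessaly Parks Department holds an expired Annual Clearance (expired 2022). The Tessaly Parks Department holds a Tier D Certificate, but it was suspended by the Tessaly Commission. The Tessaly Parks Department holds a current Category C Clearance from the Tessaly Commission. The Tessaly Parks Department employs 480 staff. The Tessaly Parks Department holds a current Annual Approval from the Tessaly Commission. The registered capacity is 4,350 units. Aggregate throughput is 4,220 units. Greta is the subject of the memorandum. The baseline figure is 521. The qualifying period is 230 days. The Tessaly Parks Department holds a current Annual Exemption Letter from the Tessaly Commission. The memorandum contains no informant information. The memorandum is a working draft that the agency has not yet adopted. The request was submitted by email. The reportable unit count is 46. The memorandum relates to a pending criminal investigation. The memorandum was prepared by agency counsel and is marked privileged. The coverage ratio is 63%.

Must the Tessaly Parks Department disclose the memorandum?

Exception (a) requires that the qualifying period is under 205 days; but the qualifying period is 230 days, not under 205 days, so (a) is unavailable.
Exception (b) is satisfied on its face — the memorandum is privileged; the registered capacity is 4,350 units, under the 4,760 units limit; aggregate throughput is 4,220 units, meeting the 4,120 units threshold. However, paragraphs (g)–(l) must be considered: (g) applies — Greta is the subject of the memorandum. (h) would limit (g) — the reportable unit count is 46, under the 56 limit — but (i) sets (h) aside: (i) operates against (h): a current Category C Clearance is held. (j) applies (the baseline figure is 521, under the 527 limit), but yields to (k): (k) operates against (j): the reference index is 148, meeting the 133 threshold. (l) is inapplicable (there is no Annual Clearance in force), so (k) stands. So (b) is unavailable.
Exception (c)'s conditions are all satisfied: a current Class 2 Registration is held; the memorandum was obtained under a confidentiality agreement. However, paragraph (m) must be considered: (m) operates against (c): a current Annual Exemption Letter is held. Exception (c) does not apply.
Exception (d) does not apply: the memorandum contains no informant information.
None of the exceptions is available; § 9 applies in full.

Yes — the Tessaly Parks Department must disclose the memorandum.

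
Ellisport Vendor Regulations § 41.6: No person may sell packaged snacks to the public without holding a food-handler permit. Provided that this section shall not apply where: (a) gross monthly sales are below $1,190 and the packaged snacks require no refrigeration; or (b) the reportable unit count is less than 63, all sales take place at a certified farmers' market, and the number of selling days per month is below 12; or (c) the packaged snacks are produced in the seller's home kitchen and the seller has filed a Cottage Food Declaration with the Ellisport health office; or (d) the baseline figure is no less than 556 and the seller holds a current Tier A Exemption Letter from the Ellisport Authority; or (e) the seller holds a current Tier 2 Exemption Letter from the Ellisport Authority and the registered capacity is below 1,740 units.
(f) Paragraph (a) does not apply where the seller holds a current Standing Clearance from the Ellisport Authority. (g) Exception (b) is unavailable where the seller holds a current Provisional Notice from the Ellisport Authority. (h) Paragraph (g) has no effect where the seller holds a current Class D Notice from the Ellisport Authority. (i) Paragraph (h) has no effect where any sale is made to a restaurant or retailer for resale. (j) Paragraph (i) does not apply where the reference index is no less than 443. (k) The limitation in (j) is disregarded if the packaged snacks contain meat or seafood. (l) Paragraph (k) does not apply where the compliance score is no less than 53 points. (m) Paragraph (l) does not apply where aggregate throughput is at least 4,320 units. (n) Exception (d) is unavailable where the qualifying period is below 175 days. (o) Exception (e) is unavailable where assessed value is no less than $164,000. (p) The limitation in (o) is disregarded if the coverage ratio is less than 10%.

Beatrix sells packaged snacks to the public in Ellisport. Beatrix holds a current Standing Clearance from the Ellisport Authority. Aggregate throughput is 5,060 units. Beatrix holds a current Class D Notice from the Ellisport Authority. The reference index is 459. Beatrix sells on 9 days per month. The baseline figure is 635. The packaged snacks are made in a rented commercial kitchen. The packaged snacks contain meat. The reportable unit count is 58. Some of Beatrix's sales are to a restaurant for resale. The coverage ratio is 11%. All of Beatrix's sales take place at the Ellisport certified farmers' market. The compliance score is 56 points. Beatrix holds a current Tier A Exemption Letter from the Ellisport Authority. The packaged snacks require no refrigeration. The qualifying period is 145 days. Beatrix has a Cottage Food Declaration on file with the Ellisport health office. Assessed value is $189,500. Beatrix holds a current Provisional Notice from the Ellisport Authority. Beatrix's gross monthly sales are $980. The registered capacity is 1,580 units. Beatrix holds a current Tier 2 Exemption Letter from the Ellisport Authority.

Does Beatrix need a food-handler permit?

Yes — Beatrix must hold a food-handler permit.

All of (a)'s requirements are met (gross monthly sales are $980, below the $1,190 limit; the packaged snacks are shelf-stable). However, paragraph (f) must be considered: (f) operates against (a): a current Standing Clearance is held. Exception (a) does not apply.
Exception (b) is satisfied on its face — the reportable unit count is 58, less than the 63 limit; all sales are at a certified farmers' market; the number of selling days per month is 9, below the 12 limit. But applying paragraphs (g)–(m): (g) operates against (b): a current Provisional Notice is held. (h) operates (a current Class D Notice is held), but is overridden by (i): (i) operates — some sales are to a restaurant for resale. (j) is engaged (the reference index is 459, meeting the 443 threshold), but is displaced by (k): (k) operates against (j): the packaged snacks contain meat. (l) would limit (k) — the compliance score is 56 points, meeting the 53 points threshold — but (m) sets (l) aside: (m) operates against (l): aggregate throughput is 5,060 units, meeting the 4,320 units threshold. (b) is therefore removed.
Exception (c) fails — the packaged snacks are made in a commercial kitchen, not a home kitchen.
Exception (d) is satisfied on its face — the baseline figure is 635, meeting the 556 threshold; a current Tier A Exemption Letter is held. But applying paragraph (n): (n) operates — the qualifying period is 145 days, below the 175 days limit. (d) is therefore removed.
Exception (e) is satisfied on its face — a current Tier 2 Exemption Letter is held; the registered capacity is 1,580 units, below the 1,740 units limit. But: (o) is triggered — assessed value is $189,500, meeting the $164,000 threshold. (p), which would lift (o), does not operate here — the coverage ratio is 11%, not less than 10%. (e) is therefore removed.
Every exception is unavailable, so the rule governs.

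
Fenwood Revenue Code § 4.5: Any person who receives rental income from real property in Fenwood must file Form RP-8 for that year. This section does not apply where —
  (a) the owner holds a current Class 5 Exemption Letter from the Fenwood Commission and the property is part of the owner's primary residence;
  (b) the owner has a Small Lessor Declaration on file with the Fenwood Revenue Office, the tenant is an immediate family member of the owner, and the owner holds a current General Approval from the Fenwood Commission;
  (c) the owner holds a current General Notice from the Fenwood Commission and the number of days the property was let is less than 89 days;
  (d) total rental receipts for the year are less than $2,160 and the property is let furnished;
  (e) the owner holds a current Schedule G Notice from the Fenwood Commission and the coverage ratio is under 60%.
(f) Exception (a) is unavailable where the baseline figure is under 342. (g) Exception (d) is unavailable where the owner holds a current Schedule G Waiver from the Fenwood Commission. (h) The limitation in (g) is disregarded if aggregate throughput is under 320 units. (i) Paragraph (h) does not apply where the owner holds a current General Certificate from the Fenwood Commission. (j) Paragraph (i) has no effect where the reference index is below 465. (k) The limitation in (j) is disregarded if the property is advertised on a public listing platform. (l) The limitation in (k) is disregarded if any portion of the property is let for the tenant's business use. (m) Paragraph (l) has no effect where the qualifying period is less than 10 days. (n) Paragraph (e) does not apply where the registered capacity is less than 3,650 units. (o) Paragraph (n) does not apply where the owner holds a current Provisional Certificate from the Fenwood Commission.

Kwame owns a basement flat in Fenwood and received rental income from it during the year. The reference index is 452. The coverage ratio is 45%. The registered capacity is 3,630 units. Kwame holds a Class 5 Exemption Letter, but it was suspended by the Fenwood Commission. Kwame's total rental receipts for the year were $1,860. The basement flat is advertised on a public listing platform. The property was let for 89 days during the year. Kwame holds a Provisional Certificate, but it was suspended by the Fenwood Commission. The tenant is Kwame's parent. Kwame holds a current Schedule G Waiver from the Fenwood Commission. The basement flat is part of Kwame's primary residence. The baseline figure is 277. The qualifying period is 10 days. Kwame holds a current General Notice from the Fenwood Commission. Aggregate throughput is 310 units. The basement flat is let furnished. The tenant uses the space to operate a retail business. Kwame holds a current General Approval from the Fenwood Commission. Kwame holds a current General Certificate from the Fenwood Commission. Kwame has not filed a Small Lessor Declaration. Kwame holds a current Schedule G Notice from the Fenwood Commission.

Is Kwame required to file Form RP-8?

No — exception (d) applies; Kwame is not required to file Form RP-8.

Exception (a) requires that the owner holds a current Class 5 Exemption Letter from the Fenwood Commission; but the Class 5 Exemption Letter is not current, so (a) is unavailable.
Exception (b) requires that the owner has a Small Lessor Declaration on file with the Fenwood Revenue Office; but no Small Lessor Declaration is on file, so (b) is unavailable.
Exception (c) does not apply: the number of days the property was let is 89 days, not less than 89 days.
Exception (d)'s conditions are all satisfied: total rental receipts for the year are $1,860, less than the $2,160 limit; the property is let furnished. As to paragraphs (g)–(m): (g) applies (a current Schedule G Waiver is held), but is overridden by (h): (h) operates against (g): aggregate throughput is 310 units, under the 320 units limit. (i) is triggered (a current General Certificate is held), but is displaced by (j): (j) is triggered — the reference index is 452, below the 465 limit. (k) would limit (j) — the property is publicly advertised — but (l) sets (k) aside: (l) is triggered — the space is let for business use. (m) is not triggered (the qualifying period is 10 days, not less than 10 days), so (l) stands. (d) remains available.
Exception (e) is satisfied on its face — a current Schedule G Notice is held; the coverage ratio is 45%, under the 60% limit. But: (n) operates against (e): the registered capacity is 3,630 units, less than the 3,650 units limit. (o), which would lift (n), is not triggered — the Provisional Certificate is not current. (e) is therefore removed.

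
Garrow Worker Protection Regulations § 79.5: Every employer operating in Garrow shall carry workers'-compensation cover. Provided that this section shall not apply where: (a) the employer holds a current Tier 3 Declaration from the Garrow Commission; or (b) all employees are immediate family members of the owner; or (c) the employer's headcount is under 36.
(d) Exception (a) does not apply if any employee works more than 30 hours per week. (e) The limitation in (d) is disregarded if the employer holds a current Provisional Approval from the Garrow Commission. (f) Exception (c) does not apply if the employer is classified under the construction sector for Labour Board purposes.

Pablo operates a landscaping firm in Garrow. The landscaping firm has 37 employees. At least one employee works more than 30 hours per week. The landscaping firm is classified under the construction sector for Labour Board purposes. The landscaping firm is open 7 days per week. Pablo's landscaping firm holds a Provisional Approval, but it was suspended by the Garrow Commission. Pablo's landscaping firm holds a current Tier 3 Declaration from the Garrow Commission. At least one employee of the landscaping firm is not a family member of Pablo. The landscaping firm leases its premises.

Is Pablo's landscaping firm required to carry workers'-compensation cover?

Yes — Pablo's landscaping firm must carry workers'-compensation cover.

Exception (a)'s conditions are all satisfied: a current Tier 3 Declaration is held. But: (d) is engaged — at least one employee exceeds 30 hours/week. (e) is not engaged (there is no Provisional Approval in force), so (d) stands. So (a) is unavailable.
Exception (b) does not apply: at least one employee is not a family member.
Exception (c) requires that the employer's headcount is under 36; but the employer's headcount is 37, not under 36, so (c) is unavailable.
No exception applies. The general rule governs.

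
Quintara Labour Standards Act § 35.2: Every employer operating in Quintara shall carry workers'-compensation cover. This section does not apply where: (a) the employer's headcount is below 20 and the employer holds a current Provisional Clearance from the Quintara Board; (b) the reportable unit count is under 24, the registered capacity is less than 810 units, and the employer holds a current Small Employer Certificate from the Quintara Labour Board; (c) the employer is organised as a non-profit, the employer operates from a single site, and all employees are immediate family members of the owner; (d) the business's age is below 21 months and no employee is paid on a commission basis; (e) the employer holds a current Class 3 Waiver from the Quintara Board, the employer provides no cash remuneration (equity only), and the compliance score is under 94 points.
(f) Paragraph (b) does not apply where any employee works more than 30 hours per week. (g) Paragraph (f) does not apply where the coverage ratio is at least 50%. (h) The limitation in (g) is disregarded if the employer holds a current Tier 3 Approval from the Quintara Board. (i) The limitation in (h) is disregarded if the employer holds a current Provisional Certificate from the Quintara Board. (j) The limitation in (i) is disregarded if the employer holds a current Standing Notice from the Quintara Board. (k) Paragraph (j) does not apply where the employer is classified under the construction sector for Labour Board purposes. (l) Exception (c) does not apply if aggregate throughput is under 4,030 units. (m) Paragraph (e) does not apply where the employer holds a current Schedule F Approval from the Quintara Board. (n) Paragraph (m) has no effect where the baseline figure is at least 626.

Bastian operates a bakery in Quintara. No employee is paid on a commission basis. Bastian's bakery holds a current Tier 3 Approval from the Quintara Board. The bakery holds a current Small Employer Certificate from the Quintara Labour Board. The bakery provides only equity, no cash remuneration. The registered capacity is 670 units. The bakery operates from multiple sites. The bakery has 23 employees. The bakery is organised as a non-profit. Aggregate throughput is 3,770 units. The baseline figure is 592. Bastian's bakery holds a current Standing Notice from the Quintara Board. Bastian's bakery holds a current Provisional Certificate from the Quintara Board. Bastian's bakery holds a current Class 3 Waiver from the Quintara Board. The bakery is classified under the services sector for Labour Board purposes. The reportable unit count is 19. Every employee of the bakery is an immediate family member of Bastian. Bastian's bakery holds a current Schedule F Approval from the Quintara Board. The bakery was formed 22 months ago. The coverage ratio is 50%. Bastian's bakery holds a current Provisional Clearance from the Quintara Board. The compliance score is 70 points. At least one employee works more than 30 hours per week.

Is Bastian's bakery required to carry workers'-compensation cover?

Yes — Bastian's bakery must carry workers'-compensation cover.

Exception (a) requires that the employer's headcount is below 20; but the employer's headcount is 23, not below 20, so (a) is unavailable.
All of (b)'s requirements are met (the reportable unit count is 19, under the 24 limit; the registered capacity is 670 units, less than the 810 units limit; a current Small Employer Certificate is held). Turning to paragraphs (f)–(k): (f) operates against (b): at least one employee exceeds 30 hours/week. (g) applies (the coverage ratio is 50%, meeting the 50% threshold), but is overridden by (h): (h) operates against (g): a current Tier 3 Approval is held. (i) is engaged (a current Provisional Certificate is held), but is displaced by (j): (j) operates against (i): a current Standing Notice is held. (k), which would lift (j), is inapplicable — the bakery is classified under the services sector. (b) is therefore removed.
Exception (c) fails — the employer operates from multiple sites.
Exception (d) requires that the business's age is below 21 months; but the business's age is 22 months, not below 21 months, so (d) is unavailable.
Exception (e)'s conditions are all satisfied: a current Class 3 Waiver is held; remuneration is equity-only; the compliance score is 70 points, under the 94 points limit. But: (m) is triggered — a current Schedule F Approval is held. (n), which would lift (m), does not operate here — the baseline figure is 592, short of 626. Exception (e) does not apply.
No exception applies. The general rule governs.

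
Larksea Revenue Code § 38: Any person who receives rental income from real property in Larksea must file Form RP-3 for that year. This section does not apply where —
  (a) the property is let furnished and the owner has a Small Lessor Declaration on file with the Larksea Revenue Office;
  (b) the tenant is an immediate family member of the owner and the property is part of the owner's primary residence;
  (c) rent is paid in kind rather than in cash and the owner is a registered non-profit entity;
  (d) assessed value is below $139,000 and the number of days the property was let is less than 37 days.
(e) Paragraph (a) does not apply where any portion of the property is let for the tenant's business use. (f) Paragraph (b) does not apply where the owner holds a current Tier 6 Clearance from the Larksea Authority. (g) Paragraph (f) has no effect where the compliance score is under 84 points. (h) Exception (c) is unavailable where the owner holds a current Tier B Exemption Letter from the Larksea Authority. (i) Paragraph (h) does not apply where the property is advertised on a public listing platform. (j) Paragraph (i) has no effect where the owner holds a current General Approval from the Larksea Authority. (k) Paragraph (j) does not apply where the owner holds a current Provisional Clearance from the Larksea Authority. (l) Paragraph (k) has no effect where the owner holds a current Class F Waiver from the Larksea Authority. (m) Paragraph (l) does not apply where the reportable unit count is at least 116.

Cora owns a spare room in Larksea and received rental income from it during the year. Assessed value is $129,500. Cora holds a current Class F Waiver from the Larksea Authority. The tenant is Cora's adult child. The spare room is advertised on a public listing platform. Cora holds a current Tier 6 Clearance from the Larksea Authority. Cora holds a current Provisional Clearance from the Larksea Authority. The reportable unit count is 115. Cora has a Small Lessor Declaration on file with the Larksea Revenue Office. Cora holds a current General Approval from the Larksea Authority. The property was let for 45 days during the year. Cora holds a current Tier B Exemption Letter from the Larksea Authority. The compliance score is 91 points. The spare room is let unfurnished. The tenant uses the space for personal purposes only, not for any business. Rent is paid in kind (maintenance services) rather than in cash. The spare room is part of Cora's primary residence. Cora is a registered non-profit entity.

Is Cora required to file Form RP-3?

Yes — Cora must file Form RP-3.

Exception (a) requires that the property is let furnished; but the property is let unfurnished, so (a) is unavailable.
Exception (b): the tenant is an immediate family member; the spare room is part of the primary residence — every condition holds. However, paragraphs (f)–(g) must be considered: (f) operates against (b): a current Tier 6 Clearance is held. (g) does not operate here (the compliance score is 91 points, not under 84 points), so (f) stands. Exception (b) does not apply.
Exception (c)'s conditions are all satisfied: rent is paid in kind; Cora is a registered non-profit. Turning to paragraphs (h)–(m): (h) operates against (c): a current Tier B Exemption Letter is held. (i) is engaged (the property is publicly advertised), but is overridden by (j): (j) applies — a current General Approval is held. (k) would limit (j) — a current Provisional Clearance is held — but (l) sets (k) aside: (l) is triggered — a current Class F Waiver is held. (m), which would lift (l), is not engaged — the reportable unit count is 115, short of 116. (c) is therefore removed.
Exception (d) does not apply: the number of days the property was let is 45 days, not less than 37 days.
Every exception is unavailable, so the rule governs.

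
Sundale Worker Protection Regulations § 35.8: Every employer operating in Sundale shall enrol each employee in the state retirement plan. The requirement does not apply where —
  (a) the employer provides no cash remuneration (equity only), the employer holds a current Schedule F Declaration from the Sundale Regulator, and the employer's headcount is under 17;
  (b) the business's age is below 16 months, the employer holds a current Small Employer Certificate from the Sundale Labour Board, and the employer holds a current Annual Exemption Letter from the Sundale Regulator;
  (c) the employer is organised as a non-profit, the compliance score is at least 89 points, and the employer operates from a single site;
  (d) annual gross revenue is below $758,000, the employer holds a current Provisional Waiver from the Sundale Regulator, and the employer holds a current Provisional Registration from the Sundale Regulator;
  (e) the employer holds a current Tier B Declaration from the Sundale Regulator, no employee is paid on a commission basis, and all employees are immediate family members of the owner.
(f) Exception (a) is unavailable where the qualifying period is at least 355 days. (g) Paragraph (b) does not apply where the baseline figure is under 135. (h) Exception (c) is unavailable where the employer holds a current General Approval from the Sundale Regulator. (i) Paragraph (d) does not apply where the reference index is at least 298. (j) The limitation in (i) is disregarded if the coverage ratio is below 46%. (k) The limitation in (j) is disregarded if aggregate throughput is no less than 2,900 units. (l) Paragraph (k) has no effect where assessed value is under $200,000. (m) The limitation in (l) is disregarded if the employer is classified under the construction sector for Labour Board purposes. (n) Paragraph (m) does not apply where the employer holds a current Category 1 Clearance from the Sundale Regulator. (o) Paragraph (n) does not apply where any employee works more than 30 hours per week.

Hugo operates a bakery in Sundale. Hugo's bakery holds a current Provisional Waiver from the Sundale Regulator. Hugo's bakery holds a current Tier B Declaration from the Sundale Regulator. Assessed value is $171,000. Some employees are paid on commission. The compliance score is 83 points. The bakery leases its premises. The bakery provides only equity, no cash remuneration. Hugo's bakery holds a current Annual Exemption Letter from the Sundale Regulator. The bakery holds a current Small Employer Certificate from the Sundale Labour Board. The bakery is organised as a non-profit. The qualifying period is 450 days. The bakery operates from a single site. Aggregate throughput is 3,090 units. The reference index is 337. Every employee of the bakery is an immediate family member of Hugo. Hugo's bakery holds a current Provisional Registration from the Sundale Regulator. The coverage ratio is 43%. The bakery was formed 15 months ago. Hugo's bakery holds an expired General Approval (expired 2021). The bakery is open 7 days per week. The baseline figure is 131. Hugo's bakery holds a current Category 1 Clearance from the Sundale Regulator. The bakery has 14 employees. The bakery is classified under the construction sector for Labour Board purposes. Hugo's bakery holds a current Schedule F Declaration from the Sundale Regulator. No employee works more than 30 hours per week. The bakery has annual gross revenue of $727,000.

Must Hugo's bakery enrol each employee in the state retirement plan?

Exception (a)'s conditions are all satisfied: remuneration is equity-only; a current Schedule F Declaration is held; the employer's headcount is 14, under the 17 limit. Turning to paragraph (f): (f) operates against (a): the qualifying period is 450 days, meeting the 355 days threshold. (a) is therefore removed.
Exception (b): the business's age is 15 months, below the 16 months limit; a current Small Employer Certificate is held; a current Annual Exemption Letter is held — every condition holds. However, paragraph (g) must be considered: (g) is triggered — the baseline figure is 131, under the 135 limit. (b) is therefore removed.
Exception (c) fails — the compliance score is 83 points, short of 89 points.
Exception (d) is satisfied on its face — annual gross revenue is $727,000, below the $758,000 limit; a current Provisional Waiver is held; a current Provisional Registration is held. Considering the limiting provisions: (i) is triggered (the reference index is 337, meeting the 298 threshold), but is overridden by (j): (j) operates against (i): the coverage ratio is 43%, below the 46% limit. (k) is engaged (aggregate throughput is 3,090 units, meeting the 2,900 units threshold), but is displaced by (l): (l) operates — assessed value is $171,000, under the $200,000 limit. (m) would limit (l) — the bakery is classified under the construction sector — but (n) sets (m) aside: (n) is engaged — a current Category 1 Clearance is held. (o) is not engaged (no employee exceeds 30 hours/week), so (n) stands. Exception (d) stands.
Exception (e) fails — some employees are paid on commission.

No — exception (d) applies; Hugo's bakery is not required to enrol each employee in the state retirement plan.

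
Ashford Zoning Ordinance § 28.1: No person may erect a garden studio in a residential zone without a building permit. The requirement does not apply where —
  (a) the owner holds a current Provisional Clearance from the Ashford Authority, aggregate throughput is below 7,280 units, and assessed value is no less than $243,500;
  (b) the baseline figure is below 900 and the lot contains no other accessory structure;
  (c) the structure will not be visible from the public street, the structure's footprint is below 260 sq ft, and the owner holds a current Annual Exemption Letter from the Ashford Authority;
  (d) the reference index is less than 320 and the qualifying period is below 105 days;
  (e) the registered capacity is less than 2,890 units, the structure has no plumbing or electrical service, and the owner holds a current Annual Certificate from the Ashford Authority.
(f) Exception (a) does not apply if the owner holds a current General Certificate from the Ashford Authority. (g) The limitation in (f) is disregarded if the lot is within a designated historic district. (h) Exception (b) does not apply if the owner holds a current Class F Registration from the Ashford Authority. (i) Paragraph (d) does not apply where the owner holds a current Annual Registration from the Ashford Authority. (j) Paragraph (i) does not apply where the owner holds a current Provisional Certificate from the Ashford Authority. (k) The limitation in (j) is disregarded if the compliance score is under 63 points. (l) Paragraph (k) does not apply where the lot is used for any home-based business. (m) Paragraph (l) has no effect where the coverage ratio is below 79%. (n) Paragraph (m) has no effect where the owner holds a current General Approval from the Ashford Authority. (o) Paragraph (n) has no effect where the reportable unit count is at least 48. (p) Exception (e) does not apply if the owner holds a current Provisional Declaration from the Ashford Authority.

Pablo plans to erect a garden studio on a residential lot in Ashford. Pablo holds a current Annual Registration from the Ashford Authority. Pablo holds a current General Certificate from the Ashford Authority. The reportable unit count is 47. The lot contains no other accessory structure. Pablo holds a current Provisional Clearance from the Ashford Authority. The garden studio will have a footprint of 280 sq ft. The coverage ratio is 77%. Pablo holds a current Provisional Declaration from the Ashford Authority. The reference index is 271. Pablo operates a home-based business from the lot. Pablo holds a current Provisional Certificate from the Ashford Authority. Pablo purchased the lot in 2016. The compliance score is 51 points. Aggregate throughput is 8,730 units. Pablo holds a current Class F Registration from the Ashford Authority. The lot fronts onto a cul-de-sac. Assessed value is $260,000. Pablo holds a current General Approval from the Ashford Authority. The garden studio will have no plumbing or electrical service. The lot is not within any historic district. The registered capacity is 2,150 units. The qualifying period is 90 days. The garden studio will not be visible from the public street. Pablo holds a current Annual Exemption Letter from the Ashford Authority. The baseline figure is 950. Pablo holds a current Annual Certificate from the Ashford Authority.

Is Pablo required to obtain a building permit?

Exception (a) fails — aggregate throughput is 8,730 units, not below 7,280 units.
Exception (b) does not apply: the baseline figure is 950, not below 900.
Exception (c) does not apply: the structure's footprint is 280 sq ft, not below 260 sq ft.
Exception (d)'s conditions are all satisfied: the reference index is 271, less than the 320 limit; the qualifying period is 90 days, below the 105 days limit. Under paragraphs (i)–(o): (i) would limit (d) — a current Annual Registration is held — but (j) sets (i) aside: (j) is engaged — a current Provisional Certificate is held. (k) applies (the compliance score is 51 points, under the 63 points limit), but is overridden by (l): (l) operates against (k): a home-based business operates on the lot. (m) would limit (l) — the coverage ratio is 77%, below the 79% limit — but (n) sets (m) aside: (n) operates against (m): a current General Approval is held. (o), which would lift (n), is not triggered — the reportable unit count is 47, short of 48. So (d) applies.
Exception (e): the registered capacity is 2,150 units, less than the 2,890 units limit; there is no plumbing or electrical service; a current Annual Certificate is held — every condition holds. But: (p) operates against (e): a current Provisional Declaration is held. Exception (e) does not apply.

No — exception (d) applies; Pablo does not need a building permit.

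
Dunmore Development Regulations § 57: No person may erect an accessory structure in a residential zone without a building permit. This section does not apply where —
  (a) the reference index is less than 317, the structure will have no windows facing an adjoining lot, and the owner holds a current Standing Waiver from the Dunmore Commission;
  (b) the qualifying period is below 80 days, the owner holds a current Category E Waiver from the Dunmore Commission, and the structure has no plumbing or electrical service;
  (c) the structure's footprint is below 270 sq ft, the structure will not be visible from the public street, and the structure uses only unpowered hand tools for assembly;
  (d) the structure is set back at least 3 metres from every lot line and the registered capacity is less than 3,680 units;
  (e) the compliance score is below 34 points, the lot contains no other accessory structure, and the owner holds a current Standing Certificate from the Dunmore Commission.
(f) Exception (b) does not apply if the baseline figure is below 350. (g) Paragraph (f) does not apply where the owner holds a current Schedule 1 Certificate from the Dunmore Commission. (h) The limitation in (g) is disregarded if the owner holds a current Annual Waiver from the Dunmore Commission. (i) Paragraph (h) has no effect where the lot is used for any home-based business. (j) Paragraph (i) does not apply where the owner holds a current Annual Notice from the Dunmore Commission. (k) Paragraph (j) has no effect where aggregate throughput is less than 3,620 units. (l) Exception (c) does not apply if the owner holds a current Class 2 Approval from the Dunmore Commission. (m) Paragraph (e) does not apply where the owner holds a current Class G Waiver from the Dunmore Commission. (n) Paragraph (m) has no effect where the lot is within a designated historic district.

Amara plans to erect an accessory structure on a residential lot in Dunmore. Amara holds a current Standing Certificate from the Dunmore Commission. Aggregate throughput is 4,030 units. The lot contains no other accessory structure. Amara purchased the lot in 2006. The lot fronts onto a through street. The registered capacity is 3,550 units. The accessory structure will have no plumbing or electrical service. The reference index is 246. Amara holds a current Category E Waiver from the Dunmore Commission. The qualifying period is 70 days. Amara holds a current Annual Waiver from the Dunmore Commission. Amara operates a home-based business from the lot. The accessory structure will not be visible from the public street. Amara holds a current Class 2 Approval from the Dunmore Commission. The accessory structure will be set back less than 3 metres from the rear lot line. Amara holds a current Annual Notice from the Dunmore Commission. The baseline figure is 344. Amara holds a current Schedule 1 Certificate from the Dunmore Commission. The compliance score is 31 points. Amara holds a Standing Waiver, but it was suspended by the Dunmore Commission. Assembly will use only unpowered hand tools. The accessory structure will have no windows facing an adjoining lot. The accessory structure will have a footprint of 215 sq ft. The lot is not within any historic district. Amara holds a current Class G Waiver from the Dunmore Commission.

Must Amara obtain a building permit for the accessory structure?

Yes — Amara must obtain a building permit.

Exception (a) requires that the owner holds a current Standing Waiver from the Dunmore Commission; but the Standing Waiver is not current, so (a) is unavailable.
Exception (b)'s conditions are all satisfied: the qualifying period is 70 days, below the 80 days limit; a current Category E Waiver is held; there is no plumbing or electrical service. But applying paragraphs (f)–(k): (f) is engaged — the baseline figure is 344, below the 350 limit. (g) is triggered (a current Schedule 1 Certificate is held), but is set aside by (h): (h) is triggered — a current Annual Waiver is held. (i) would limit (h) — a home-based business operates on the lot — but (j) sets (i) aside: (j) operates against (i): a current Annual Notice is held. (k) is inapplicable (aggregate throughput is 4,030 units, not less than 3,620 units), so (j) stands. So (b) is unavailable.
Exception (c): the structure's footprint is 215 sq ft, below the 270 sq ft limit; the structure will not be visible from the street; assembly uses only hand tools — every condition holds. However, paragraph (l) must be considered: (l) is triggered — a current Class 2 Approval is held. Exception (c) does not apply.
Exception (d) does not apply: the rear setback is under 3 m.
Exception (e): the compliance score is 31 points, below the 34 points limit; the lot has no other accessory structure; a current Standing Certificate is held — every condition holds. But applying paragraphs (m)–(n): (m) operates against (e): a current Class G Waiver is held. (n), which would lift (m), is inapplicable — the lot is not in a historic district. So (e) is unavailable.
None of the exceptions is available; § 57 applies in full.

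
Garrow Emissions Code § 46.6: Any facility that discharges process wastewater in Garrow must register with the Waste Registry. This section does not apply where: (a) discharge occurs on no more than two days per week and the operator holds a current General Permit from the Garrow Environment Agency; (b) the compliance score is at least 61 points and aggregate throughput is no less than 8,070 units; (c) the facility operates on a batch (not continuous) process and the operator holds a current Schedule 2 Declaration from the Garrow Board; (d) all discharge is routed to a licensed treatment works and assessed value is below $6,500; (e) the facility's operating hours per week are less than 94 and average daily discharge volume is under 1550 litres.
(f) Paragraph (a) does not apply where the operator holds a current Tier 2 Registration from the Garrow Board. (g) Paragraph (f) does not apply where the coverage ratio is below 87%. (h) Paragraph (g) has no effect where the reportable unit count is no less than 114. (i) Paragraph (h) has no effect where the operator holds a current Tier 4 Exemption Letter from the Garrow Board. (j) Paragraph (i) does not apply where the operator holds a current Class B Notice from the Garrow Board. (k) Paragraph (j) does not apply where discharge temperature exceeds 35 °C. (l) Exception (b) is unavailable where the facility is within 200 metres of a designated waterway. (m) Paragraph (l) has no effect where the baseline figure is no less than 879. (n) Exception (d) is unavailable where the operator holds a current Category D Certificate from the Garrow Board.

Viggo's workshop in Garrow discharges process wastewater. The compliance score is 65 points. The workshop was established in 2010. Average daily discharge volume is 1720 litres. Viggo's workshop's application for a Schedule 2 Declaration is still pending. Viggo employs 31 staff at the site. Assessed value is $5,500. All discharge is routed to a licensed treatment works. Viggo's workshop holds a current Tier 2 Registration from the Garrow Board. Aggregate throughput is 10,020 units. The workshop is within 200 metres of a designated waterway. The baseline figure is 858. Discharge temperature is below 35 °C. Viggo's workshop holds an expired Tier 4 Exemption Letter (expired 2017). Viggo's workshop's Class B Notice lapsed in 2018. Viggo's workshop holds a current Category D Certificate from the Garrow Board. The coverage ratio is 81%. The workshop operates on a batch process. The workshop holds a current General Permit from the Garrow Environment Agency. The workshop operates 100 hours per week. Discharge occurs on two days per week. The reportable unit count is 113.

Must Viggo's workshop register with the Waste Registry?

No — exception (a) applies; Viggo's workshop is not required to register with the Waste Registry.

Exception (a)'s conditions are all satisfied: discharge occurs on no more than two days per week; a current General Permit is held. As to paragraphs (f)–(k): (f) would limit (a) — a current Tier 2 Registration is held — but (g) sets (f) aside: (g) operates against (f): the coverage ratio is 81%, below the 87% limit. (h) does not operate here (the reportable unit count is 113, short of 114), so (g) stands. Exception (a) stands.
Exception (b) is satisfied on its face — the compliance score is 65 points, meeting the 61 points threshold; aggregate throughput is 10,020 units, meeting the 8,070 units threshold. However, paragraphs (l)–(m) must be considered: (l) is engaged — the workshop is within 200 m of a designated waterway. (m), which would lift (l), is not engaged — the baseline figure is 858, short of 879. Exception (b) does not apply.
Exception (c) fails — no current Schedule 2 Declaration is held.
All of (d)'s requirements are met (discharge is routed to a licensed treatment works; assessed value is $5,500, below the $6,500 limit). Turning to paragraph (n): (n) operates against (d): a current Category D Certificate is held. So (d) is unavailable.
Exception (e) fails — the facility's operating hours per week are 100, not less than 94.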